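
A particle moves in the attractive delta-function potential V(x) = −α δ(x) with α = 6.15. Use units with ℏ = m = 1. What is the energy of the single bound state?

For x ≠ 0 the bound state is ψ ∝ e^{−κ|x|}; integrating the TISE across the delta gives the cusp condition 2κ = 2mα/ℏ², so κ = 6.150.
Then E = −ℏ²κ²/(2m) = −mα²/(2ℏ²) = -18.91.

E = -18.9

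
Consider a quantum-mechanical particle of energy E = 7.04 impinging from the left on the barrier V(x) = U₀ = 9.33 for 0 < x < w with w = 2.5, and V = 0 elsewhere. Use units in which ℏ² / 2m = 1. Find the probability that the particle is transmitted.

T = 0.00153

Since E < U₀ the interior solution is evanescent with decay constant κ = √(2m(U₀ − E))/ℏ = 1.513.
κw = 3.783, sinh(κw) = 21.97.
The exact tunnelling result is T⁻¹ = 1 + U₀² sinh²(κw) / [4E(U₀ − E)] = 652.4, so T = 0.00153.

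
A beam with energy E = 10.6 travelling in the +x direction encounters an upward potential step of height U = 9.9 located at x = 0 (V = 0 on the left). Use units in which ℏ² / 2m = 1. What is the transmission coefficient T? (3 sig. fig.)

The wavenumbers are k₁ = √(2mE)/ℏ = 3.256 on the left and k₂ = √(2m(E − U))/ℏ = 0.8367 on the right.
Continuity of ψ and ψ′ at the step yields the reflection amplitude r = (k₁ − k₂)/(k₁ + k₂) = 0.5911; thus R = |r|² = 0.3494, T = 0.6506.

T = 0.651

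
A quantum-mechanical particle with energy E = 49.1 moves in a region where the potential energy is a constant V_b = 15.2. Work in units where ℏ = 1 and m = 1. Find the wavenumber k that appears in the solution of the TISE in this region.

k = 8.23

With E > V_b the solution is oscillatory, ψ ∝ e^{±ikx} with k = √(2m(E − V_b))/ℏ.
k = √(2 × 1 × 33.9) = 8.234.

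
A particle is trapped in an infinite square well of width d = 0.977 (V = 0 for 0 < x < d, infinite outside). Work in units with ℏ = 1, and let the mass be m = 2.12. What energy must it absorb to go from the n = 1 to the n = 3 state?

ΔE = 19.5

E_n = n²π²ℏ²/(2md²), so ΔE = (3² − 1²) π²ℏ²/(2md²).
ΔE = 8 × π² / (2 × 2.12 × 0.977²) = 19.51.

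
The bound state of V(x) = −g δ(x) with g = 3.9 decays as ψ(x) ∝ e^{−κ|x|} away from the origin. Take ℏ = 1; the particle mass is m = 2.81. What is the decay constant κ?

κ = 11.0

Integrate −(ℏ²/2m)ψ'' − gδ(x)ψ = Eψ from −ε to +ε: the ψ'' term gives ψ'(0⁺) − ψ'(0⁻) and the δ term gives −(2mg/ℏ²)ψ(0).
With ψ ∝ e^{−κ|x|} this yields −2κ = −2mg/ℏ², so κ = mg/ℏ² = 10.96.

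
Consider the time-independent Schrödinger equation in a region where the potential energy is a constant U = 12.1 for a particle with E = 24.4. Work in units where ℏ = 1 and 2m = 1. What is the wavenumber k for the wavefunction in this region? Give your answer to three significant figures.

With E > U the solution is oscillatory, ψ ∝ e^{±ikx} with k = √(2m(E − U))/ℏ.
k = √(2 × 0.5 × 12.3) = 3.507.

k = 3.51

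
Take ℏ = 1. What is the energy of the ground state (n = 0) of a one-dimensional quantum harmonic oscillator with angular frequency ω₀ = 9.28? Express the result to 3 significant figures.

Using E_n = (n + ½)ℏω₀: E_0 = 0.5 × 9.28 = 4.640.

E = 4.64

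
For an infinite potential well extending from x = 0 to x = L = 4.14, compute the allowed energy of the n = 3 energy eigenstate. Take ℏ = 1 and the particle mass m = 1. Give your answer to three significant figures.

E = 2.59

Requiring ψ(0) = ψ(L) = 0 quantises k = nπ/L, hence E_n = ℏ²k²/2m = n²π²ℏ²/(2mL²).
E_3 = 3² × π² / (2 × 1 × 4.14²) = 2.591.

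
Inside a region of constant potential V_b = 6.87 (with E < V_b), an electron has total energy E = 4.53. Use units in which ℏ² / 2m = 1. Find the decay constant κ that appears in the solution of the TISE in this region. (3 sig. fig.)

Since E < V_b the TISE in this region is ψ'' = κ²ψ with κ = √(2m(V_b − E))/ℏ.
κ = √(2 × 0.5 × 2.34) = 1.530.

κ = 1.53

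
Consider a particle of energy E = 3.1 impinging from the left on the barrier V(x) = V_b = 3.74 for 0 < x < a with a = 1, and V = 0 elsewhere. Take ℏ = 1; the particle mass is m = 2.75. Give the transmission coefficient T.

T = 0.0529

Since E < V_b the interior solution is evanescent with decay constant κ = √(2m(V_b − E))/ℏ = 1.876.
κa = 1.876, sinh(κa) = 3.188.
The exact tunnelling result is T⁻¹ = 1 + V_b² sinh²(κa) / [4E(V_b − E)] = 18.91, so T = 0.0529.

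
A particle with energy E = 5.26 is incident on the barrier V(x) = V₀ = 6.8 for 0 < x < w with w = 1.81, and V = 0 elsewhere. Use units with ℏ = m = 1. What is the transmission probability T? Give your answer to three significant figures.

E < V₀: inside the barrier ψ ∝ e^{±κx} with κ = √(2m(V₀ − E))/ℏ = 1.755.
κw = 3.177, sinh(κw) = 11.96.
The exact tunnelling result is T⁻¹ = 1 + V₀² sinh²(κw) / [4E(V₀ − E)] = 205.2, so T = 0.00487.

T = 0.00487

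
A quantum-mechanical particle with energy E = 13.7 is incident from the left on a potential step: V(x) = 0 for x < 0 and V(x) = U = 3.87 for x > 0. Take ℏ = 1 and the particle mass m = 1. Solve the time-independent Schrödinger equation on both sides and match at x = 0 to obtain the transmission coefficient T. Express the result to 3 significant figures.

On each side the TISE gives plane waves with k = √(2m(E − V))/ℏ: k₁ = √(2·1·13.7) = 5.235, k₂ = √(2·1·9.83) = 4.434.
Matching ψ and ψ′ at x = 0 gives r = (k₁ − k₂)/(k₁ + k₂), so R = r² = 0.006856 and T = 1 − R = 0.9931.

T = 0.993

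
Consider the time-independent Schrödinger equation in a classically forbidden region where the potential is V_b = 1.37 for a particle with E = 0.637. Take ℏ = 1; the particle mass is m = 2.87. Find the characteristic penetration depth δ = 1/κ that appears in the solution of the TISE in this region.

δ = 0.488

Since E < V_b the TISE in this region is ψ'' = κ²ψ with κ = √(2m(V_b − E))/ℏ.
κ = √(2 × 2.87 × 0.733) = 2.051. The penetration depth is δ = 1/κ = 0.488.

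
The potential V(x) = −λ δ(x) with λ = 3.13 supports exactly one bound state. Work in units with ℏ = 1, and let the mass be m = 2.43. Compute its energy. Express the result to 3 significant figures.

E = -11.9

The bound state is ψ(x) = √κ e^{−κ|x|}. The derivative jump ψ'(0⁺) − ψ'(0⁻) = −(2mλ/ℏ²)ψ(0) fixes κ = mλ/ℏ² = 7.606.
Then E = −ℏ²κ²/(2m) = −mλ²/(2ℏ²) = -11.90.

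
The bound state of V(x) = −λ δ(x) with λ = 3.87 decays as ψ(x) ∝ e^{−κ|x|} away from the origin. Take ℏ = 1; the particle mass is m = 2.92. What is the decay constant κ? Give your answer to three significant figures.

κ = 11.3

Integrating the TISE across x = 0 gives the cusp condition ψ'(0⁺) − ψ'(0⁻) = −(2mλ/ℏ²)ψ(0).
With ψ ∝ e^{−κ|x|} this yields −2κ = −2mλ/ℏ², so κ = mλ/ℏ² = 11.30.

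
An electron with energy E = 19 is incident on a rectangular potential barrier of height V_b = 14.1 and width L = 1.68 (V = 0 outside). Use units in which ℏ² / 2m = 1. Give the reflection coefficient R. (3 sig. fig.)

E > V_b: inside the barrier k₂ = √(2m(E − V_b))/ℏ = 2.214, k₂L = 3.719.
T = [1 + V_b² sin²(k₂L) / (4E(E − V_b))]⁻¹ = 1/1.159 = 0.863.
R = 1 − T = 0.137.

R = 0.137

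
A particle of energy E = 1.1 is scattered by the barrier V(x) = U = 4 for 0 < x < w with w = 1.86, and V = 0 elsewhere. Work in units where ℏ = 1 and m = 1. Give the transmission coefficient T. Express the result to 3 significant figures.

Since E < U the interior solution is evanescent with decay constant κ = √(2m(U − E))/ℏ = 2.408.
κw = 4.479, sinh(κw) = 44.09.
The exact tunnelling result is T⁻¹ = 1 + U² sinh²(κw) / [4E(U − E)] = 2438, so T = 0.000410.

T = 0.000410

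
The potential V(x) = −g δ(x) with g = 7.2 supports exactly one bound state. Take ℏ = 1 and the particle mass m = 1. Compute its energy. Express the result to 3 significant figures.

E = -25.9

For x ≠ 0 the bound state is ψ ∝ e^{−κ|x|}; integrating the TISE across the delta gives the cusp condition 2κ = 2mg/ℏ², so κ = 7.200.
Then E = −ℏ²κ²/(2m) = −mg²/(2ℏ²) = -25.92.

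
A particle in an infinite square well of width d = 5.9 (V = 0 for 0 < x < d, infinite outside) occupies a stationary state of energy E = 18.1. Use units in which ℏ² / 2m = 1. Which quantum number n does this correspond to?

n = 8

From E_n = n²π²ℏ²/(2md²) invert to n = √(2md²E)/(πℏ).
n = (5.9/π) × √(2 × 0.5 × 18.1) = 7.990 → n = 8.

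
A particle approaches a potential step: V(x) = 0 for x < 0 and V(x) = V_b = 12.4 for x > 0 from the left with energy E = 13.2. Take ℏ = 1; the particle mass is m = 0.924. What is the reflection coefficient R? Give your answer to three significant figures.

The wavenumbers are k₁ = √(2mE)/ℏ = 4.939 on the left and k₂ = √(2m(E − V_b))/ℏ = 1.216 on the right.
Matching ψ and ψ′ at x = 0 gives r = (k₁ − k₂)/(k₁ + k₂), so R = r² = 0.3659 and T = 1 − R = 0.6341.

R = 0.366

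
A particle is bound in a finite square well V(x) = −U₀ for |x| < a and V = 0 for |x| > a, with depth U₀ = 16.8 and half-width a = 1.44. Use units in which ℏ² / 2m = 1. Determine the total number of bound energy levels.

N = 4

Define the well-strength parameter z₀ = (a/ℏ)√(2mU₀) = 1.44 × √(2·0.5·16.8) = 5.902.
A new bound state (alternating even/odd) appears each time z₀ passes a multiple of π/2, so N = ⌊2z₀/π⌋ + 1 = ⌊3.757⌋ + 1 = 4.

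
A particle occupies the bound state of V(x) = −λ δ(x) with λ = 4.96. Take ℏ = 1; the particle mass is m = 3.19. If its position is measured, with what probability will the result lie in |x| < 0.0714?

P = 0.896

The normalised bound state is ψ = √κ e^{−κ|x|} with κ = mλ/ℏ² = 15.82.
P(|x| < d) = ∫_{−d}^{d} κ e^{−2κ|x|} dx = 1 − e^{−2κd} = 1 − e^{−2.259} = 0.8956.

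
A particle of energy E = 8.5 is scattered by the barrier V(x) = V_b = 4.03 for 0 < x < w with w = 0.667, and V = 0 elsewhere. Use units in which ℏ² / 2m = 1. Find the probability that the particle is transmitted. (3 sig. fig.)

T = 0.906

Above the barrier the interior wavenumber is k₂ = √(2m(E − V_b))/ℏ = 2.114, giving phase k₂w = 1.410.
T = [1 + V_b² sin²(k₂w) / (4E(E − V_b))]⁻¹ = 1/1.104 = 0.906.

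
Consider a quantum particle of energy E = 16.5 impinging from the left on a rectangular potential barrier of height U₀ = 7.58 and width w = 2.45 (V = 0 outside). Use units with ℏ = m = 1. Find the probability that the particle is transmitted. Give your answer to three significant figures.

Above the barrier the interior wavenumber is k₂ = √(2m(E − U₀))/ℏ = 4.224, giving phase k₂w = 10.35.
T = [1 + U₀² sin²(k₂w) / (4E(E − U₀))]⁻¹ = 1/1.062 = 0.942.

T = 0.942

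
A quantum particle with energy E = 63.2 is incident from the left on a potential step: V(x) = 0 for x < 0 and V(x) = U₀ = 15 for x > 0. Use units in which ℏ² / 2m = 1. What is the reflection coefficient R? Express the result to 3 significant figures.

R = 0.00457

The wavenumbers are k₁ = √(2mE)/ℏ = 7.950 on the left and k₂ = √(2m(E − U₀))/ℏ = 6.943 on the right.
Continuity of ψ and ψ′ at the step yields the reflection amplitude r = (k₁ − k₂)/(k₁ + k₂) = 0.06763; thus R = |r|² = 0.004574, T = 0.9954.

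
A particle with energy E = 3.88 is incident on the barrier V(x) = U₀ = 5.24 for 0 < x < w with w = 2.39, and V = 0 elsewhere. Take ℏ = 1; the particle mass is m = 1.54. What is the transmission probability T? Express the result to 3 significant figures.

E < U₀: inside the barrier ψ ∝ e^{±κx} with κ = √(2m(U₀ − E))/ℏ = 2.047.
κw = 4.892, sinh(κw) = 66.57.
Matching ψ, ψ′ at both faces gives T = [1 + U₀² sinh²(κw) / (4E(U₀ − E))]⁻¹ = 1/5766 = 0.000173.

T = 0.000173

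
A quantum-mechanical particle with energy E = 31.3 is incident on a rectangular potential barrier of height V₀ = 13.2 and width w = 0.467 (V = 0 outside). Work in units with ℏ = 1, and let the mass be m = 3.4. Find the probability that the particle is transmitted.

T = 0.942

Above the barrier the interior wavenumber is k₂ = √(2m(E − V₀))/ℏ = 11.09, giving phase k₂w = 5.181.
Matching at both interfaces gives T⁻¹ = 1 + V₀² sin²(k₂w) / [4E(E − V₀)] = 1.061, hence T = 0.942.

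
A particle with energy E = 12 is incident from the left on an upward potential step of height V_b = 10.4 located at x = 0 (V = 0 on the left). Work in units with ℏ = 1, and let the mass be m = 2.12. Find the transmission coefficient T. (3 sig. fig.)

The wavenumbers are k₁ = √(2mE)/ℏ = 7.133 on the left and k₂ = √(2m(E − V_b))/ℏ = 2.605 on the right.
Matching ψ and ψ′ at x = 0 gives r = (k₁ − k₂)/(k₁ + k₂), so R = r² = 0.2163 and T = 1 − R = 0.7837.

T = 0.784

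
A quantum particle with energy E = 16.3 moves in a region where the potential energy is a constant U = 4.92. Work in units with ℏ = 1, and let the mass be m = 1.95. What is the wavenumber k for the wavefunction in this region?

k = 6.66

With E > U the solution is oscillatory, ψ ∝ e^{±ikx} with k = √(2m(E − U))/ℏ.
k = √(2 × 1.95 × 11.38) = 6.662.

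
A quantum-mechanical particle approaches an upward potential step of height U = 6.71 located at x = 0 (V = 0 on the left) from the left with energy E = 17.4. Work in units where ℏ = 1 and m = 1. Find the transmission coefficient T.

On each side the TISE gives plane waves with k = √(2m(E − V))/ℏ: k₁ = √(2·1·17.4) = 5.899, k₂ = √(2·1·10.69) = 4.624.
Matching ψ and ψ′ at x = 0 gives r = (k₁ − k₂)/(k₁ + k₂), so R = r² = 0.01469 and T = 1 − R = 0.9853.

T = 0.985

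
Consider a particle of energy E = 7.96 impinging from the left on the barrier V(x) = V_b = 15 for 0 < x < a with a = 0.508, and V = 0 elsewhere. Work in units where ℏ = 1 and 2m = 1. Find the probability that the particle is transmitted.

T = 0.236

E < V_b: inside the barrier ψ ∝ e^{±κx} with κ = √(2m(V_b − E))/ℏ = 2.653.
κa = 1.348, sinh(κa) = 1.795.
Matching ψ, ψ′ at both faces gives T = [1 + V_b² sinh²(κa) / (4E(V_b − E))]⁻¹ = 1/4.233 = 0.236.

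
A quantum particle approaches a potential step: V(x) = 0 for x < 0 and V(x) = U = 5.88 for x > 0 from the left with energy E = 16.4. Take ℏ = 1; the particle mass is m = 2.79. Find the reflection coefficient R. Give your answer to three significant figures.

On each side the TISE gives plane waves with k = √(2m(E − V))/ℏ: k₁ = √(2·2.79·16.4) = 9.566, k₂ = √(2·2.79·10.52) = 7.662.
Continuity of ψ and ψ′ at the step yields the reflection amplitude r = (k₁ − k₂)/(k₁ + k₂) = 0.1105; thus R = |r|² = 0.01222, T = 0.9878.

R = 0.0122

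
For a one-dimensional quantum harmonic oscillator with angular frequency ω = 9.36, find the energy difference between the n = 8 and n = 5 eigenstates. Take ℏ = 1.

ΔE = 28.1

E_n = ℏω(n + ½), so ΔE = (8 − 5) ℏω = 3 × 9.36 = 28.08.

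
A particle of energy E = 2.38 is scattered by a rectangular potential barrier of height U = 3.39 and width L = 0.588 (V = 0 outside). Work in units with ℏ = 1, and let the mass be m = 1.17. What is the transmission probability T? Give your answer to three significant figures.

E < U: inside the barrier ψ ∝ e^{±κx} with κ = √(2m(U − E))/ℏ = 1.537.
κL = 0.9040, sinh(κL) = 1.032.
Matching ψ, ψ′ at both faces gives T = [1 + U² sinh²(κL) / (4E(U − E))]⁻¹ = 1/2.273 = 0.440.

T = 0.440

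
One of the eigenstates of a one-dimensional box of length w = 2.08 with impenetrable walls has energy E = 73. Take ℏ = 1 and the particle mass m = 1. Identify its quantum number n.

n = 8

From E_n = n²π²ℏ²/(2mw²) invert to n = √(2mw²E)/(πℏ).
n = (2.08/π) × √(2 × 1 × 73) = 8.000 → n = 8.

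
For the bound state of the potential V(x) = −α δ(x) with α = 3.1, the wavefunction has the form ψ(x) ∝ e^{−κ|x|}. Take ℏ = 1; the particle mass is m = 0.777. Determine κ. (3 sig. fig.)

Integrate −(ℏ²/2m)ψ'' − αδ(x)ψ = Eψ from −ε to +ε: the ψ'' term gives ψ'(0⁺) − ψ'(0⁻) and the δ term gives −(2mα/ℏ²)ψ(0).
With ψ ∝ e^{−κ|x|} this yields −2κ = −2mα/ℏ², so κ = mα/ℏ² = 2.409.

κ = 2.41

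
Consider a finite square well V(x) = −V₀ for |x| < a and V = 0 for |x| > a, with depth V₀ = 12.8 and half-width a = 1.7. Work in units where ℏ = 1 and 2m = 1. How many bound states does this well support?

N = 4

Define the well-strength parameter z₀ = (a/ℏ)√(2mV₀) = 1.7 × √(2·0.5·12.8) = 6.082.
A new bound state (alternating even/odd) appears each time z₀ passes a multiple of π/2, so N = ⌊2z₀/π⌋ + 1 = ⌊3.872⌋ + 1 = 4.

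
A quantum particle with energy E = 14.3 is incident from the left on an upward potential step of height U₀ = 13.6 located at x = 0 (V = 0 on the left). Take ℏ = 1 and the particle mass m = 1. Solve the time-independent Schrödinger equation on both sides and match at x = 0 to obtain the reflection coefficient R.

R = 0.407

The wavenumbers are k₁ = √(2mE)/ℏ = 5.348 on the left and k₂ = √(2m(E − U₀))/ℏ = 1.183 on the right.
Matching ψ and ψ′ at x = 0 gives r = (k₁ − k₂)/(k₁ + k₂), so R = r² = 0.4066 and T = 1 − R = 0.5934.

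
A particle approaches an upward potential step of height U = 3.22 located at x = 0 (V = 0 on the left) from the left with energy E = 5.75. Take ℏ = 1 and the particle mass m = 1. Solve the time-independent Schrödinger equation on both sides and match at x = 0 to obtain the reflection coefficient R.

On each side the TISE gives plane waves with k = √(2m(E − V))/ℏ: k₁ = √(2·1·5.75) = 3.391, k₂ = √(2·1·2.53) = 2.249.
Matching ψ and ψ′ at x = 0 gives r = (k₁ − k₂)/(k₁ + k₂), so R = r² = 0.04097 and T = 1 − R = 0.9590.

R = 0.0410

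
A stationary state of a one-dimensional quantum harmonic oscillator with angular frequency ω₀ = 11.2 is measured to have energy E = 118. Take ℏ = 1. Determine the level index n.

n = 10

E_n = ℏω₀(n + ½) ⇒ n = E/(ℏω₀) − ½ = 118/11.2 − 0.5 = 10.036 → n = 10.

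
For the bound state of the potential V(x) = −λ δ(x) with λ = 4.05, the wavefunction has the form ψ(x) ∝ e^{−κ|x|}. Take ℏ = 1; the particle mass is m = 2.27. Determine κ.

Integrating the TISE across x = 0 gives the cusp condition ψ'(0⁺) − ψ'(0⁻) = −(2mλ/ℏ²)ψ(0).
With ψ ∝ e^{−κ|x|} this yields −2κ = −2mλ/ℏ², so κ = mλ/ℏ² = 9.194.

κ = 9.19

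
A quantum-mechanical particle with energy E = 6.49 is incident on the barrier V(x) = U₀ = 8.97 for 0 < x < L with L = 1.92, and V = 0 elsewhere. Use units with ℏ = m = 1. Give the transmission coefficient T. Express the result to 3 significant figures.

T = 0.000618

E < U₀: inside the barrier ψ ∝ e^{±κx} with κ = √(2m(U₀ − E))/ℏ = 2.227.
κL = 4.276, sinh(κL) = 35.97.
The exact tunnelling result is T⁻¹ = 1 + U₀² sinh²(κL) / [4E(U₀ − E)] = 1618, so T = 0.000618.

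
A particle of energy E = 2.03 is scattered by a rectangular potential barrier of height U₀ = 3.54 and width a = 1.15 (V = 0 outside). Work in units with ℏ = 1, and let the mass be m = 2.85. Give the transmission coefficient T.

E < U₀: inside the barrier ψ ∝ e^{±κx} with κ = √(2m(U₀ − E))/ℏ = 2.934.
κa = 3.374, sinh(κa) = 14.58.
Matching ψ, ψ′ at both faces gives T = [1 + U₀² sinh²(κa) / (4E(U₀ − E))]⁻¹ = 1/218.2 = 0.00458.

T = 0.00458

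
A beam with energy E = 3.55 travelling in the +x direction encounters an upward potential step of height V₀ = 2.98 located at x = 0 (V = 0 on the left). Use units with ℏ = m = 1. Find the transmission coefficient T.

On each side the TISE gives plane waves with k = √(2m(E − V))/ℏ: k₁ = √(2·1·3.55) = 2.665, k₂ = √(2·1·0.57) = 1.068.
Matching ψ and ψ′ at x = 0 gives r = (k₁ − k₂)/(k₁ + k₂), so R = r² = 0.1831 and T = 1 − R = 0.8169.

T = 0.817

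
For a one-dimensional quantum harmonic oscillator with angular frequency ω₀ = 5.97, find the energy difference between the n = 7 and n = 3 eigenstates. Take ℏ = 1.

E_n = ℏω₀(n + ½), so ΔE = (7 − 3) ℏω₀ = 4 × 5.97 = 23.88.

ΔE = 23.9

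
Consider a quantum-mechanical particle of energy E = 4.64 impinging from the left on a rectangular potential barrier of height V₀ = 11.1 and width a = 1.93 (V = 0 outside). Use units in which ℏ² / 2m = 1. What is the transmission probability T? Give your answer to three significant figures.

T = 0.000214

E < V₀: inside the barrier ψ ∝ e^{±κx} with κ = √(2m(V₀ − E))/ℏ = 2.542.
κa = 4.905, sinh(κa) = 67.50.
Matching ψ, ψ′ at both faces gives T = [1 + V₀² sinh²(κa) / (4E(V₀ − E))]⁻¹ = 1/4684 = 0.000214.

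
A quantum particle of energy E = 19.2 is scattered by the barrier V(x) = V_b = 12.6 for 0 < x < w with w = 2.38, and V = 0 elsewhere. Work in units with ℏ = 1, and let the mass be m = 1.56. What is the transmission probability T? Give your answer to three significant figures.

T = 0.768

E > V_b: inside the barrier k₂ = √(2m(E − V_b))/ℏ = 4.538, k₂w = 10.80.
T = [1 + V_b² sin²(k₂w) / (4E(E − V_b))]⁻¹ = 1/1.301 = 0.768.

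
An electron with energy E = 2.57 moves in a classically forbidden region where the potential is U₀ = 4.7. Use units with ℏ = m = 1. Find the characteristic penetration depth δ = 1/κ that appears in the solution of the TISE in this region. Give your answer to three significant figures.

δ = 0.485

Since E < U₀ the TISE in this region is ψ'' = κ²ψ with κ = √(2m(U₀ − E))/ℏ.
κ = √(2 × 1 × 2.13) = 2.064. The penetration depth is δ = 1/κ = 0.485.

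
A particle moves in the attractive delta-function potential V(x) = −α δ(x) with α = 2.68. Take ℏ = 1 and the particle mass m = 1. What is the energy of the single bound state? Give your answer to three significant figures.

E = -3.59

The bound state is ψ(x) = √κ e^{−κ|x|}. The derivative jump ψ'(0⁺) − ψ'(0⁻) = −(2mα/ℏ²)ψ(0) fixes κ = mα/ℏ² = 2.680.
Then E = −ℏ²κ²/(2m) = −mα²/(2ℏ²) = -3.591.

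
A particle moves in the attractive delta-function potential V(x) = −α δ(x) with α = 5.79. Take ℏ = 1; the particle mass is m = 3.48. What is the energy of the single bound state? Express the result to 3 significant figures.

E = -58.3

For x ≠ 0 the bound state is ψ ∝ e^{−κ|x|}; integrating the TISE across the delta gives the cusp condition 2κ = 2mα/ℏ², so κ = 20.15.
Then E = −ℏ²κ²/(2m) = −mα²/(2ℏ²) = -58.33.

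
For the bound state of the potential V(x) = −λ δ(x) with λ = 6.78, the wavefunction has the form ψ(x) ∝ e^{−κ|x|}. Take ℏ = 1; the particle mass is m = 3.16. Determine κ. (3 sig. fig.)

Integrate −(ℏ²/2m)ψ'' − λδ(x)ψ = Eψ from −ε to +ε: the ψ'' term gives ψ'(0⁺) − ψ'(0⁻) and the δ term gives −(2mλ/ℏ²)ψ(0).
With ψ ∝ e^{−κ|x|} this yields −2κ = −2mλ/ℏ², so κ = mλ/ℏ² = 21.42.

κ = 21.4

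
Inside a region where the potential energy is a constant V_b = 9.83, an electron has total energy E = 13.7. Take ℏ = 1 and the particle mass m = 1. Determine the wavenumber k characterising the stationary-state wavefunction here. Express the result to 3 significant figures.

k = 2.78

With E > V_b the solution is oscillatory, ψ ∝ e^{±ikx} with k = √(2m(E − V_b))/ℏ.
k = √(2 × 1 × 3.87) = 2.782.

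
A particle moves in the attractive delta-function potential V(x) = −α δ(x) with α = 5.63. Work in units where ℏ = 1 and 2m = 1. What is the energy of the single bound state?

The bound state is ψ(x) = √κ e^{−κ|x|}. The derivative jump ψ'(0⁺) − ψ'(0⁻) = −(2mα/ℏ²)ψ(0) fixes κ = mα/ℏ² = 2.815.
Then E = −ℏ²κ²/(2m) = −mα²/(2ℏ²) = -7.924.

E = -7.92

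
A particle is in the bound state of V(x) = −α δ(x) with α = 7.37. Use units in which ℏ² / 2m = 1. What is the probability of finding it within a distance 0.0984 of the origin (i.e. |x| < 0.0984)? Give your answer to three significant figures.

P = 0.516

The normalised bound state is ψ = √κ e^{−κ|x|} with κ = mα/ℏ² = 3.685.
P(|x| < d) = ∫_{−d}^{d} κ e^{−2κ|x|} dx = 1 − e^{−2κd} = 1 − e^{−0.7252} = 0.5158.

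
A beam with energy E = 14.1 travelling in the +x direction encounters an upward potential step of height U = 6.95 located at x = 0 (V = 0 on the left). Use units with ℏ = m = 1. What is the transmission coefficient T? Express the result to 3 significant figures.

The wavenumbers are k₁ = √(2mE)/ℏ = 5.310 on the left and k₂ = √(2m(E − U))/ℏ = 3.782 on the right.
Continuity of ψ and ψ′ at the step yields the reflection amplitude r = (k₁ − k₂)/(k₁ + k₂) = 0.1682; thus R = |r|² = 0.02828, T = 0.9717.

T = 0.972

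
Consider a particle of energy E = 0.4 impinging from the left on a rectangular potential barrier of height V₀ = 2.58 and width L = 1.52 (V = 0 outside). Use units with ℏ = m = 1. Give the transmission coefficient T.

E < V₀: inside the barrier ψ ∝ e^{±κx} with κ = √(2m(V₀ − E))/ℏ = 2.088.
κL = 3.174, sinh(κL) = 11.93.
Matching ψ, ψ′ at both faces gives T = [1 + V₀² sinh²(κL) / (4E(V₀ − E))]⁻¹ = 1/272.6 = 0.00367.

T = 0.00367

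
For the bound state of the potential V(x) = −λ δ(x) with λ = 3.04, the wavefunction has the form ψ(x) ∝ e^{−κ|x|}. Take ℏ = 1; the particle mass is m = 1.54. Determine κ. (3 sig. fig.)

κ = 4.68

Integrating the TISE across x = 0 gives the cusp condition ψ'(0⁺) − ψ'(0⁻) = −(2mλ/ℏ²)ψ(0).
With ψ ∝ e^{−κ|x|} this yields −2κ = −2mλ/ℏ², so κ = mλ/ℏ² = 4.682.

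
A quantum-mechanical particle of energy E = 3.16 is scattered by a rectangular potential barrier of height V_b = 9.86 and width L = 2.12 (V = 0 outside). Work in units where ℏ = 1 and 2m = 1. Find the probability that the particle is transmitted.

E < V_b: inside the barrier ψ ∝ e^{±κx} with κ = √(2m(V_b − E))/ℏ = 2.588.
κL = 5.487, sinh(κL) = 120.8.
The exact tunnelling result is T⁻¹ = 1 + V_b² sinh²(κL) / [4E(V_b − E)] = 16760, so T = 0.0000597.

T = 0.0000597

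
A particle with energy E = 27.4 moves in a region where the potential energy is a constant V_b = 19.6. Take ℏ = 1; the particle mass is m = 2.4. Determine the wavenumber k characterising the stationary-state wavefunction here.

With E > V_b the solution is oscillatory, ψ ∝ e^{±ikx} with k = √(2m(E − V_b))/ℏ.
k = √(2 × 2.4 × 7.8) = 6.119.

k = 6.12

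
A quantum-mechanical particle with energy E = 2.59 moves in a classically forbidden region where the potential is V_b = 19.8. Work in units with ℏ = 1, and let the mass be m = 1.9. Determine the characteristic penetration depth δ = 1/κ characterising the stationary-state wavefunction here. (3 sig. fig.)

Since E < V_b the TISE in this region is ψ'' = κ²ψ with κ = √(2m(V_b − E))/ℏ.
κ = √(2 × 1.9 × 17.21) = 8.087. The penetration depth is δ = 1/κ = 0.124.

δ = 0.124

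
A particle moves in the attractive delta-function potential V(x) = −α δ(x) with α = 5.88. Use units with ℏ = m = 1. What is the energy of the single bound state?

E = -17.3

The bound state is ψ(x) = √κ e^{−κ|x|}. The derivative jump ψ'(0⁺) − ψ'(0⁻) = −(2mα/ℏ²)ψ(0) fixes κ = mα/ℏ² = 5.880.
Then E = −ℏ²κ²/(2m) = −mα²/(2ℏ²) = -17.29.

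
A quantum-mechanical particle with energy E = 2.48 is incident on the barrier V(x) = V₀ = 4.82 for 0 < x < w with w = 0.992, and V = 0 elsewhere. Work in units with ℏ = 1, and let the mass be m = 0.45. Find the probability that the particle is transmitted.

E < V₀: inside the barrier ψ ∝ e^{±κx} with κ = √(2m(V₀ − E))/ℏ = 1.451.
κw = 1.440, sinh(κw) = 1.991.
The exact tunnelling result is T⁻¹ = 1 + V₀² sinh²(κw) / [4E(V₀ − E)] = 4.967, so T = 0.201.

T = 0.201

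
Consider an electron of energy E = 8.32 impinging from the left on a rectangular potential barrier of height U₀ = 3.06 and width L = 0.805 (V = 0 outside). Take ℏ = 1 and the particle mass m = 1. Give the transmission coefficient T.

Above the barrier the interior wavenumber is k₂ = √(2m(E − U₀))/ℏ = 3.243, giving phase k₂L = 2.611.
T = [1 + U₀² sin²(k₂L) / (4E(E − U₀))]⁻¹ = 1/1.014 = 0.986.

T = 0.986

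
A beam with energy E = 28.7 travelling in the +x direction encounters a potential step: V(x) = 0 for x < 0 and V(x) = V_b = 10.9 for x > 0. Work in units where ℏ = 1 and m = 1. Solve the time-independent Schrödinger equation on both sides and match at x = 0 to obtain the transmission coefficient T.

T = 0.986

The wavenumbers are k₁ = √(2mE)/ℏ = 7.576 on the left and k₂ = √(2m(E − V_b))/ℏ = 5.967 on the right.
Continuity of ψ and ψ′ at the step yields the reflection amplitude r = (k₁ − k₂)/(k₁ + k₂) = 0.1189; thus R = |r|² = 0.01413, T = 0.9859.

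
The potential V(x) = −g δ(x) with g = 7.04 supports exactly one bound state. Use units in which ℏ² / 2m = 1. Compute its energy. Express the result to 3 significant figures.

The bound state is ψ(x) = √κ e^{−κ|x|}. The derivative jump ψ'(0⁺) − ψ'(0⁻) = −(2mg/ℏ²)ψ(0) fixes κ = mg/ℏ² = 3.520.
Then E = −ℏ²κ²/(2m) = −mg²/(2ℏ²) = -12.39.

E = -12.4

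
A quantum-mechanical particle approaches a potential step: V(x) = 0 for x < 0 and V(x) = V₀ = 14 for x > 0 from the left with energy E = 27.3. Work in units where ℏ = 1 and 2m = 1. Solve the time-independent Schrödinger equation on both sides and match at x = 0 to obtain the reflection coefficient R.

The wavenumbers are k₁ = √(2mE)/ℏ = 5.225 on the left and k₂ = √(2m(E − V₀))/ℏ = 3.647 on the right.
Matching ψ and ψ′ at x = 0 gives r = (k₁ − k₂)/(k₁ + k₂), so R = r² = 0.03164 and T = 1 − R = 0.9684.

R = 0.0316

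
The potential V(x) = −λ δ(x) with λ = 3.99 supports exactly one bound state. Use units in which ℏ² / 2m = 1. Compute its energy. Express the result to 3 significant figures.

For x ≠ 0 the bound state is ψ ∝ e^{−κ|x|}; integrating the TISE across the delta gives the cusp condition 2κ = 2mλ/ℏ², so κ = 1.995.
Then E = −ℏ²κ²/(2m) = −mλ²/(2ℏ²) = -3.980.

E = -3.98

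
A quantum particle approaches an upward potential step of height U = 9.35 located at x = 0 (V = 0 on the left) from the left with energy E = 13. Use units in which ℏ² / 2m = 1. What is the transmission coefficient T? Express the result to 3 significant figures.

The wavenumbers are k₁ = √(2mE)/ℏ = 3.606 on the left and k₂ = √(2m(E − U))/ℏ = 1.910 on the right.
Matching ψ and ψ′ at x = 0 gives r = (k₁ − k₂)/(k₁ + k₂), so R = r² = 0.09443 and T = 1 − R = 0.9056.

T = 0.906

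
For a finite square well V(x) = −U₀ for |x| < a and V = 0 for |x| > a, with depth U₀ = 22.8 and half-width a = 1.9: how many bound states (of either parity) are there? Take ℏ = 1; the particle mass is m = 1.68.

N = 11

Define the well-strength parameter z₀ = (a/ℏ)√(2mU₀) = 1.9 × √(2·1.68·22.8) = 16.63.
A new bound state (alternating even/odd) appears each time z₀ passes a multiple of π/2, so N = ⌊2z₀/π⌋ + 1 = ⌊10.59⌋ + 1 = 11.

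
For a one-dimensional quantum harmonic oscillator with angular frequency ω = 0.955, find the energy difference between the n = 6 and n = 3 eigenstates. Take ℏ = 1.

ΔE = 2.87

E_n = ℏω(n + ½), so ΔE = (6 − 3) ℏω = 3 × 0.955 = 2.865.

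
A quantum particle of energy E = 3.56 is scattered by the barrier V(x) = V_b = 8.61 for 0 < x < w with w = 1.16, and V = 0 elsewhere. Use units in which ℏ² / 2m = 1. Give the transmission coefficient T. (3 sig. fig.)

E < V_b: inside the barrier ψ ∝ e^{±κx} with κ = √(2m(V_b − E))/ℏ = 2.247.
κw = 2.607, sinh(κw) = 6.741.
Matching ψ, ψ′ at both faces gives T = [1 + V_b² sinh²(κw) / (4E(V_b − E))]⁻¹ = 1/47.84 = 0.0209.

T = 0.0209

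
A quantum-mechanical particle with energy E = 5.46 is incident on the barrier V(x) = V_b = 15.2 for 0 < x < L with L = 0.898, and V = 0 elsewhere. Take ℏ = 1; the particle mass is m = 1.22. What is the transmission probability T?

T = 0.000580

Since E < V_b the interior solution is evanescent with decay constant κ = √(2m(V_b − E))/ℏ = 4.875.
κL = 4.378, sinh(κL) = 39.82.
The exact tunnelling result is T⁻¹ = 1 + V_b² sinh²(κL) / [4E(V_b − E)] = 1723, so T = 0.000580.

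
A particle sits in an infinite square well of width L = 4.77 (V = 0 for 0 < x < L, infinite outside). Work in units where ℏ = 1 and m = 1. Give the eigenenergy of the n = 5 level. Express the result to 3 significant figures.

The infinite-well eigenfunctions ψ_n = √(2/L) sin(nπx/L) vanish at both walls, giving E_n = n²π²ℏ²/(2mL²).
E_5 = 5² × π² / (2 × 1 × 4.77²) = 5.422.

E = 5.42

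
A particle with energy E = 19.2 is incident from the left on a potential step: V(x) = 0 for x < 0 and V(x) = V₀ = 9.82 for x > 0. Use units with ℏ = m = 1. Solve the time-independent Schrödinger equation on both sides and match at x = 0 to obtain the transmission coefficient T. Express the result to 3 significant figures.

The wavenumbers are k₁ = √(2mE)/ℏ = 6.197 on the left and k₂ = √(2m(E − V₀))/ℏ = 4.331 on the right.
Matching ψ and ψ′ at x = 0 gives r = (k₁ − k₂)/(k₁ + k₂), so R = r² = 0.03140 and T = 1 − R = 0.9686.

T = 0.969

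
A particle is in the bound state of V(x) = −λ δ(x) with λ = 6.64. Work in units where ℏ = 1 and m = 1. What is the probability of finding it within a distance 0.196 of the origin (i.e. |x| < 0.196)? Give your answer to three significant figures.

The normalised bound state is ψ = √κ e^{−κ|x|} with κ = mλ/ℏ² = 6.640.
P(|x| < d) = ∫_{−d}^{d} κ e^{−2κ|x|} dx = 1 − e^{−2κd} = 1 − e^{−2.603} = 0.9259.

P = 0.926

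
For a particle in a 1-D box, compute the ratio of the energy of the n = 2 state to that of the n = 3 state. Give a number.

E_n = n²π²ℏ²/(2mL²) so the ratio is n₂²/n₁² = 4/9 = 0.444444.

0.444444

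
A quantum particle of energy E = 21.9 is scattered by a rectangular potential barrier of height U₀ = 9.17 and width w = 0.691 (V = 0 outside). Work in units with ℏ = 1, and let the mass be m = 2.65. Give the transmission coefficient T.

Above the barrier the interior wavenumber is k₂ = √(2m(E − U₀))/ℏ = 8.214, giving phase k₂w = 5.676.
Matching at both interfaces gives T⁻¹ = 1 + U₀² sin²(k₂w) / [4E(E − U₀)] = 1.025, hence T = 0.976.

T = 0.976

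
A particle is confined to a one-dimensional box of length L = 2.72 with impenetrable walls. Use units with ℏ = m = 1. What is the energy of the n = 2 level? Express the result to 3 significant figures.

The infinite-well eigenfunctions ψ_n = √(2/L) sin(nπx/L) vanish at both walls, giving E_n = n²π²ℏ²/(2mL²).
E_2 = 2² × π² / (2 × 1 × 2.72²) = 2.668.

E = 2.67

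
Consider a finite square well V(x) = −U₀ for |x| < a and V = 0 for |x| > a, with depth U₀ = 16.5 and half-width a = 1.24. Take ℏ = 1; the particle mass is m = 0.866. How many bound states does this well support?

The dimensionless depth is z₀ = a√(2mU₀)/ℏ = 1.24 × √(28.58) = 6.629.
A new bound state (alternating even/odd) appears each time z₀ passes a multiple of π/2, so N = ⌊2z₀/π⌋ + 1 = ⌊4.220⌋ + 1 = 5.

N = 5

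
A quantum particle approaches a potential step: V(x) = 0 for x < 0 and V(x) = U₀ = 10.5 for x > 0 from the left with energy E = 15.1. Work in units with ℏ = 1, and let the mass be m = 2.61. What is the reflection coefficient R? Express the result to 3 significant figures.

R = 0.0834

On each side the TISE gives plane waves with k = √(2m(E − V))/ℏ: k₁ = √(2·2.61·15.1) = 8.878, k₂ = √(2·2.61·4.6) = 4.900.
Continuity of ψ and ψ′ at the step yields the reflection amplitude r = (k₁ − k₂)/(k₁ + k₂) = 0.2887; thus R = |r|² = 0.08335, T = 0.9166.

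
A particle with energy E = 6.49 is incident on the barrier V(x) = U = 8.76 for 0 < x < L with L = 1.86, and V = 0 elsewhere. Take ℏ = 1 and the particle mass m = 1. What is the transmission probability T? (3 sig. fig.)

E < U: inside the barrier ψ ∝ e^{±κx} with κ = √(2m(U − E))/ℏ = 2.131.
κL = 3.963, sinh(κL) = 26.30.
Matching ψ, ψ′ at both faces gives T = [1 + U² sinh²(κL) / (4E(U − E))]⁻¹ = 1/901.9 = 0.00111.

T = 0.00111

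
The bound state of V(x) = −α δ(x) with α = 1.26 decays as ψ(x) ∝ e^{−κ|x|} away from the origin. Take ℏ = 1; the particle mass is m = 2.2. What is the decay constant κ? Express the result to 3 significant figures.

κ = 2.77

Integrating the TISE across x = 0 gives the cusp condition ψ'(0⁺) − ψ'(0⁻) = −(2mα/ℏ²)ψ(0).
With ψ ∝ e^{−κ|x|} this yields −2κ = −2mα/ℏ², so κ = mα/ℏ² = 2.772.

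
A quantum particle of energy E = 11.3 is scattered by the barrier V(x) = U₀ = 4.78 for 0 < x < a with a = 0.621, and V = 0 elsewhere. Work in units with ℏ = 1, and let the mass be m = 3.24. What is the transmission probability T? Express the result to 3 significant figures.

E > U₀: inside the barrier k₂ = √(2m(E − U₀))/ℏ = 6.500, k₂a = 4.036.
Matching at both interfaces gives T⁻¹ = 1 + U₀² sin²(k₂a) / [4E(E − U₀)] = 1.047, hence T = 0.955.

T = 0.955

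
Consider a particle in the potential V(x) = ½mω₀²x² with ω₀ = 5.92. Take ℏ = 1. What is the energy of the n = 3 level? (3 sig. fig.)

E = 20.7

The oscillator eigenvalues are E_n = ℏω₀(n + ½), so E_3 = 5.92 × 3.5 = 20.72.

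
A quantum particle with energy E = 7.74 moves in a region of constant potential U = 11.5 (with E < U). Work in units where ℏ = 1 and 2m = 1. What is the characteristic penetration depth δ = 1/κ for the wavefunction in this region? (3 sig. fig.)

δ = 0.516

Since E < U the TISE in this region is ψ'' = κ²ψ with κ = √(2m(U − E))/ℏ.
κ = √(2 × 0.5 × 3.76) = 1.939. The penetration depth is δ = 1/κ = 0.516.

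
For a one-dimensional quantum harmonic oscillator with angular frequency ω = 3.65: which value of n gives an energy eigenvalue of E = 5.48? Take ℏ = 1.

E_n = ℏω(n + ½) ⇒ n = E/(ℏω) − ½ = 5.48/3.65 − 0.5 = 1.001 → n = 1.

n = 1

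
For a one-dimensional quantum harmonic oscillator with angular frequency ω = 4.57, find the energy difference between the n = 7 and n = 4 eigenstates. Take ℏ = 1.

E_n = ℏω(n + ½), so ΔE = (7 − 4) ℏω = 3 × 4.57 = 13.71.

ΔE = 13.7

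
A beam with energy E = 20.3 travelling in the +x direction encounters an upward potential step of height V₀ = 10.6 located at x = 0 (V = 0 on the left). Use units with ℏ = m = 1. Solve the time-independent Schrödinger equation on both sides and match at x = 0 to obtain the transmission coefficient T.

The wavenumbers are k₁ = √(2mE)/ℏ = 6.372 on the left and k₂ = √(2m(E − V₀))/ℏ = 4.405 on the right.
Matching ψ and ψ′ at x = 0 gives r = (k₁ − k₂)/(k₁ + k₂), so R = r² = 0.03333 and T = 1 − R = 0.9667.

T = 0.967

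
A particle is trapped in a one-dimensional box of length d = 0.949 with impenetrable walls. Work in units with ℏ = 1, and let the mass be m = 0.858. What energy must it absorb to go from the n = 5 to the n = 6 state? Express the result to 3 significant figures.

ΔE = 70.2

E_n = n²π²ℏ²/(2md²), so ΔE = (6² − 5²) π²ℏ²/(2md²).
ΔE = 11 × π² / (2 × 0.858 × 0.949²) = 70.25.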